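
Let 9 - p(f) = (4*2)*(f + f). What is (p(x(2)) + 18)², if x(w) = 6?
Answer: 4761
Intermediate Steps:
p(f) = 9 - 16*f (p(f) = 9 - 4*2*(f + f) = 9 - 8*2*f = 9 - 16*f)
(p(x(2)) + 18)² = ((9 - 16*6) + 18)² = ((9 - 96) + 18)² = (-87 + 18)² = (-69)² = 4761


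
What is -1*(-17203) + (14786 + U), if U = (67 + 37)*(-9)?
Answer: 31053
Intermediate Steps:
U = -936 (U = 104*(-9) = -936)
-1*(-17203) + (14786 + U) = -1*(-17203) + (14786 - 936) = 17203 + 13850 = 31053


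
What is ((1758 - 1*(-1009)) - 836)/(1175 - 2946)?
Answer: -1931/1771 ≈ -1.0903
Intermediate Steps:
((1758 - 1*(-1009)) - 836)/(1175 - 2946) = ((1758 + 1009) - 836)/(-1771) = (2767 - 836)*(-1/1771) = 1931*(-1/1771) = -1931/1771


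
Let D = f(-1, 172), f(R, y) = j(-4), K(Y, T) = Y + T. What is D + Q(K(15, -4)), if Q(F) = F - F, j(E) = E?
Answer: -4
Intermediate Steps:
K(Y, T) = T + Y
f(R, y) = -4
D = -4
Q(F) = 0
D + Q(K(15, -4)) = -4 + 0 = -4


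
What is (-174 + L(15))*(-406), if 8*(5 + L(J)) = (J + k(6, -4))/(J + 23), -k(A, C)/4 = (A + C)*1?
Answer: 11045027/152 ≈ 72665.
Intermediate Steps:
k(A, C) = -4*A - 4*C (k(A, C) = -4*(A + C) = -4*A - 4*C)
L(J) = -5 + (-8 + J)/(8*(23 + J)) (L(J) = -5 + ((J + (-4*6 - 4*(-4)))/(J + 23))/8 = -5 + ((J + (-24 + 16))/(23 + J))/8 = -5 + ((J - 8)/(23 + J))/8 = -5 + ((-8 + J)/(23 + J))/8 = -5 + (-8 + J)/(8*(23 + J)))
(-174 + L(15))*(-406) = (-174 + (-928 - 39*15)/(8*(23 + 15)))*(-406) = (-174 + (⅛)*(-928 - 585)/38)*(-406) = (-174 + (⅛)*(1/38)*(-1513))*(-406) = (-174 - 1513/304)*(-406) = -54409/304*(-406) = 11045027/152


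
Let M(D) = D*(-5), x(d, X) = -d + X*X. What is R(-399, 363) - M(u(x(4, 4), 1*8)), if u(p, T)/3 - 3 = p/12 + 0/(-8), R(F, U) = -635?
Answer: -575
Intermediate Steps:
x(d, X) = X² - d (x(d, X) = -d + X² = X² - d)
u(p, T) = 9 + p/4 (u(p, T) = 9 + 3*(p/12 + 0/(-8)) = 9 + 3*(p*(1/12) + 0*(-⅛)) = 9 + 3*(p/12 + 0) = 9 + 3*(p/12) = 9 + p/4)
M(D) = -5*D
R(-399, 363) - M(u(x(4, 4), 1*8)) = -635 - (-5)*(9 + (4² - 1*4)/4) = -635 - (-5)*(9 + (16 - 4)/4) = -635 - (-5)*(9 + (¼)*12) = -635 - (-5)*(9 + 3) = -635 - (-5)*12 = -635 - 1*(-60) = -635 + 60 = -575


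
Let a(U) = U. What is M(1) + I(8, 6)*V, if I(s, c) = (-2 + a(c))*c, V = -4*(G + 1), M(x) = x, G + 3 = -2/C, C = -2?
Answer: 97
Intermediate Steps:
G = -2 (G = -3 - 2/(-2) = -3 - 2*(-½) = -3 + 1 = -2)
V = 4 (V = -4*(-2 + 1) = -4*(-1) = 4)
I(s, c) = c*(-2 + c) (I(s, c) = (-2 + c)*c = c*(-2 + c))
M(1) + I(8, 6)*V = 1 + (6*(-2 + 6))*4 = 1 + (6*4)*4 = 1 + 24*4 = 1 + 96 = 97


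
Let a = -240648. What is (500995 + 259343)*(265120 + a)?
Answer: 18606991536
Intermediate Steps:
(500995 + 259343)*(265120 + a) = (500995 + 259343)*(265120 - 240648) = 760338*24472 = 18606991536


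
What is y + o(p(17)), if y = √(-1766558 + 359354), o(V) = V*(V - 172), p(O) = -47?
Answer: 10293 + 6*I*√39089 ≈ 10293.0 + 1186.3*I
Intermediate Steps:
o(V) = V*(-172 + V)
y = 6*I*√39089 (y = √(-1407204) = 6*I*√39089 ≈ 1186.3*I)
y + o(p(17)) = 6*I*√39089 - 47*(-172 - 47) = 6*I*√39089 - 47*(-219) = 6*I*√39089 + 10293 = 10293 + 6*I*√39089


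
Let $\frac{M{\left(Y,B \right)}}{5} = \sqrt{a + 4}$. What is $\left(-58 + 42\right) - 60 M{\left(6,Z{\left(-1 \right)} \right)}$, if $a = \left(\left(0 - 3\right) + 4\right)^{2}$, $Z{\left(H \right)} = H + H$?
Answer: $-16 - 300 \sqrt{5} \approx -686.82$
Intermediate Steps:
$Z{\left(H \right)} = 2 H$
$a = 1$ ($a = \left(-3 + 4\right)^{2} = 1^{2} = 1$)
$M{\left(Y,B \right)} = 5 \sqrt{5}$ ($M{\left(Y,B \right)} = 5 \sqrt{1 + 4} = 5 \sqrt{5}$)
$\left(-58 + 42\right) - 60 M{\left(6,Z{\left(-1 \right)} \right)} = \left(-58 + 42\right) - 60 \cdot 5 \sqrt{5} = -16 - 300 \sqrt{5}$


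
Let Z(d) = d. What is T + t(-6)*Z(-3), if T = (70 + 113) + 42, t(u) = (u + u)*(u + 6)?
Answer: 225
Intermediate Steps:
t(u) = 2*u*(6 + u) (t(u) = (2*u)*(6 + u) = 2*u*(6 + u))
T = 225 (T = 183 + 42 = 225)
T + t(-6)*Z(-3) = 225 + (2*(-6)*(6 - 6))*(-3) = 225 + (2*(-6)*0)*(-3) = 225 + 0*(-3) = 225 + 0 = 225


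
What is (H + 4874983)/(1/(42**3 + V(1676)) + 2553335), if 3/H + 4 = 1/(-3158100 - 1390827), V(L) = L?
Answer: 6720551551505940824/3519975789830410169 ≈ 1.9093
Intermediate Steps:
H = -13646781/18195709 (H = 3/(-4 + 1/(-3158100 - 1390827)) = 3/(-4 + 1/(-4548927)) = 3/(-4 - 1/4548927) = 3/(-18195709/4548927) = 3*(-4548927/18195709) = -13646781/18195709 ≈ -0.75000)
(H + 4874983)/(1/(42**3 + V(1676)) + 2553335) = (-13646781/18195709 + 4874983)/(1/(42**3 + 1676) + 2553335) = 88703758401166/(18195709*(1/(74088 + 1676) + 2553335)) = 88703758401166/(18195709*(1/75764 + 2553335)) = 88703758401166/(18195709*(193450872941/75764)) = (88703758401166/18195709)*(75764/193450872941) = 6720551551505940824/3519975789830410169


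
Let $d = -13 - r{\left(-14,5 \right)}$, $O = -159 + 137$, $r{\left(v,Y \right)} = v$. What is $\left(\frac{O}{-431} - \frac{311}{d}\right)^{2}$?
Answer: $\frac{17961092361}{185761} \approx 96689.0$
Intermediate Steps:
$O = -22$
$d = 1$ ($d = -13 - -14 = -13 + 14 = 1$)
$\left(\frac{O}{-431} - \frac{311}{d}\right)^{2} = \left(- \frac{22}{-431} - \frac{311}{1}\right)^{2} = \left(\left(-22\right) \left(- \frac{1}{431}\right) - 311\right)^{2} = \left(\frac{22}{431} - 311\right)^{2} = \left(- \frac{134019}{431}\right)^{2} = \frac{17961092361}{185761}$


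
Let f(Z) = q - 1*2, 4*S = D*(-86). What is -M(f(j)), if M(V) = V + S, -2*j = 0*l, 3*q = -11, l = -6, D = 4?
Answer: 275/3 ≈ 91.667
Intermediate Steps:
q = -11/3 (q = (⅓)*(-11) = -11/3 ≈ -3.6667)
j = 0 (j = -0*(-6) = -½*0 = 0)
S = -86 (S = (4*(-86))/4 = (¼)*(-344) = -86)
f(Z) = -17/3 (f(Z) = -11/3 - 1*2 = -11/3 - 2 = -17/3)
M(V) = -86 + V (M(V) = V - 86 = -86 + V)
-M(f(j)) = -(-86 - 17/3) = -1*(-275/3) = 275/3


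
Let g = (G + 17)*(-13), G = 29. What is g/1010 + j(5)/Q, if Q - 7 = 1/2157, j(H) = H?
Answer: 37261/305020 ≈ 0.12216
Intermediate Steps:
g = -598 (g = (29 + 17)*(-13) = 46*(-13) = -598)
Q = 15100/2157 (Q = 7 + 1/2157 = 15100/2157 ≈ 7.0005)
g/1010 + j(5)/Q = -598/1010 + 5/(15100/2157) = -598*1/1010 + 5*(2157/15100) = -299/505 + 2157/3020 = 37261/305020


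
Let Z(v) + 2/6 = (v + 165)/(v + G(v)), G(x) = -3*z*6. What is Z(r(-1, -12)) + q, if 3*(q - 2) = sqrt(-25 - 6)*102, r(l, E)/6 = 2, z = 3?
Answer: -107/42 + 34*I*sqrt(31) ≈ -2.5476 + 189.3*I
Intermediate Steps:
r(l, E) = 12 (r(l, E) = 6*2 = 12)
G(x) = -54 (G(x) = -3*3*6 = -9*6 = -54)
Z(v) = -1/3 + (165 + v)/(-54 + v) (Z(v) = -1/3 + (v + 165)/(v - 54) = -1/3 + (165 + v)/(-54 + v))
q = 2 + 34*I*sqrt(31) (q = 2 + (sqrt(-25 - 6)*102)/3 = 2 + (sqrt(-31)*102)/3 = 2 + ((I*sqrt(31))*102)/3 = 2 + (102*I*sqrt(31))/3 = 2 + 34*I*sqrt(31) ≈ 2.0 + 189.3*I)
Z(r(-1, -12)) + q = (549 + 2*12)/(3*(-54 + 12)) + (2 + 34*I*sqrt(31)) = (1/3)*(549 + 24)/(-42) + (2 + 34*I*sqrt(31)) = (1/3)*(-1/42)*573 + (2 + 34*I*sqrt(31)) = -191/42 + (2 + 34*I*sqrt(31)) = -107/42 + 34*I*sqrt(31)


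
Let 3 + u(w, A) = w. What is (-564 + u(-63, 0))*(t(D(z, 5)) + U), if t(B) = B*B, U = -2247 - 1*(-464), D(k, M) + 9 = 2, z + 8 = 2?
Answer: 1092420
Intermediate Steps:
u(w, A) = -3 + w
z = -6 (z = -8 + 2 = -6)
D(k, M) = -7 (D(k, M) = -9 + 2 = -7)
U = -1783 (U = -2247 + 464 = -1783)
t(B) = B²
(-564 + u(-63, 0))*(t(D(z, 5)) + U) = (-564 + (-3 - 63))*((-7)² - 1783) = (-564 - 66)*(49 - 1783) = -630*(-1734) = 1092420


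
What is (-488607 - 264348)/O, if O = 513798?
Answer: -250985/171266 ≈ -1.4655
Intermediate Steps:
(-488607 - 264348)/O = (-488607 - 264348)/513798 = -752955*1/513798 = -250985/171266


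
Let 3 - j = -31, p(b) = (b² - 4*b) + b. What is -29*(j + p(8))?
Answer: -2146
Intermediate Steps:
p(b) = b² - 3*b
j = 34 (j = 3 - 1*(-31) = 3 + 31 = 34)
-29*(j + p(8)) = -29*(34 + 8*(-3 + 8)) = -29*(34 + 8*5) = -29*(34 + 40) = -29*74 = -2146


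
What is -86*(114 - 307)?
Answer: 16598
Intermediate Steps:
-86*(114 - 307) = -86*(-193) = 16598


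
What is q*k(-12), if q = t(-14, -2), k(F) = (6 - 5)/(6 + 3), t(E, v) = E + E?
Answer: -28/9 ≈ -3.1111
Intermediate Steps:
t(E, v) = 2*E
k(F) = 1/9
q = -28 (q = 2*(-14) = -28)
q*k(-12) = -28*1/9 = -28/9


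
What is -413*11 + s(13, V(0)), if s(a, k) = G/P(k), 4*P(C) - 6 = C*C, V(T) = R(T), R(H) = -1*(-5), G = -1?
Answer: -140837/31 ≈ -4543.1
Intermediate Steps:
R(H) = 5
V(T) = 5
P(C) = 3/2 + C²/4 (P(C) = 3/2 + (C*C)/4 = 3/2 + C²/4)
s(a, k) = -1/(3/2 + k²/4)
-413*11 + s(13, V(0)) = -413*11 - 4/(6 + 5²) = -4543 - 4/(6 + 25) = -4543 - 4/31 = -140837/31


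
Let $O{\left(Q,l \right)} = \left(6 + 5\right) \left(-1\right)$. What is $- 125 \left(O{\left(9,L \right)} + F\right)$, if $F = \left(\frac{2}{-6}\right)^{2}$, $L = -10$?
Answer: $\frac{12250}{9} \approx 1361.1$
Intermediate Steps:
$O{\left(Q,l \right)} = -11$ ($O{\left(Q,l \right)} = 11 \left(-1\right) = -11$)
$F = \frac{1}{9}$ ($F = \left(2 \left(- \frac{1}{6}\right)\right)^{2} = \left(- \frac{1}{3}\right)^{2} = \frac{1}{9} \approx 0.11111$)
$- 125 \left(O{\left(9,L \right)} + F\right) = - 125 \left(-11 + \frac{1}{9}\right) = \left(-125\right) \left(- \frac{98}{9}\right) = \frac{12250}{9}$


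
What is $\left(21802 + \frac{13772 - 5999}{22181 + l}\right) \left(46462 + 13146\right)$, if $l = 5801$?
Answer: $\frac{18182566127948}{13991} \approx 1.2996 \cdot 10^{9}$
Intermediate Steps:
$\left(21802 + \frac{13772 - 5999}{22181 + l}\right) \left(46462 + 13146\right) = \left(21802 + \frac{13772 - 5999}{22181 + 5801}\right) \left(46462 + 13146\right) = \left(21802 + \frac{7773}{27982}\right) 59608 = \frac{610071337}{27982} \cdot 59608 = \frac{18182566127948}{13991}$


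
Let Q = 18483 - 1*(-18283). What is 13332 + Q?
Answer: 50098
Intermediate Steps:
Q = 36766 (Q = 18483 + 18283 = 36766)
13332 + Q = 13332 + 36766 = 50098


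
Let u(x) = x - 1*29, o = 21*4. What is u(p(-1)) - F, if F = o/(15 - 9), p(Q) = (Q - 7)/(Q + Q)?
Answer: -39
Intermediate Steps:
p(Q) = (-7 + Q)/(2*Q) (p(Q) = (-7 + Q)/((2*Q)) = (-7 + Q)*(1/(2*Q)) = (-7 + Q)/(2*Q))
o = 84
u(x) = -29 + x (u(x) = x - 29 = -29 + x)
F = 14 (F = 84/(15 - 9) = 84/6 = (⅙)*84 = 14)
u(p(-1)) - F = (-29 + (½)*(-7 - 1)/(-1)) - 1*14 = (-29 + (½)*(-1)*(-8)) - 14 = (-29 + 4) - 14 = -25 - 14 = -39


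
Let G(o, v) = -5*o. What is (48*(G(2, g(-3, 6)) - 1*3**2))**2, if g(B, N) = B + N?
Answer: 831744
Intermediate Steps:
(48*(G(2, g(-3, 6)) - 1*3**2))**2 = (48*(-5*2 - 1*3**2))**2 = (48*(-10 - 1*9))**2 = (48*(-10 - 9))**2 = (48*(-19))**2 = (-912)**2 = 831744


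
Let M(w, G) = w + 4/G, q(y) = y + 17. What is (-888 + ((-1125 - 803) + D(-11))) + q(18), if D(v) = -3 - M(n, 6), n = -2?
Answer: -8348/3 ≈ -2782.7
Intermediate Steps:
q(y) = 17 + y
D(v) = -5/3 (D(v) = -3 - (-2 + 4/6) = -3 - (-2 + 4*(1/6)) = -3 - (-2 + 2/3) = -3 - 1*(-4/3) = -3 + 4/3 = -5/3)
(-888 + ((-1125 - 803) + D(-11))) + q(18) = (-888 + ((-1125 - 803) - 5/3)) + (17 + 18) = (-888 + (-1928 - 5/3)) + 35 = (-888 - 5789/3) + 35 = -8453/3 + 35 = -8348/3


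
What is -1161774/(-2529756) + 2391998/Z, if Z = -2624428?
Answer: -20848465814/46105294997 ≈ -0.45219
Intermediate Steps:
-1161774/(-2529756) + 2391998/Z = -1161774/(-2529756) + 2391998/(-2624428) = -1161774*(-1/2529756) + 2391998*(-1/2624428) = 64543/140542 - 1195999/1312214 = -20848465814/46105294997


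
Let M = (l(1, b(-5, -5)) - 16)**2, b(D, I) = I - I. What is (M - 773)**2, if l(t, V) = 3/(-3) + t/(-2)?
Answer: 3485689/16 ≈ 2.1786e+5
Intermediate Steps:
b(D, I) = 0
l(t, V) = -1 - t/2 (l(t, V) = 3*(-1/3) + t*(-1/2) = -1 - t/2)
M = 1225/4 (M = ((-1 - 1/2*1) - 16)**2 = ((-1 - 1/2) - 16)**2 = (-3/2 - 16)**2 = (-35/2)**2 = 1225/4 ≈ 306.25)
(M - 773)**2 = (1225/4 - 773)**2 = (-1867/4)**2 = 3485689/16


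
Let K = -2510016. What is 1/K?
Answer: -1/2510016 ≈ -3.9840e-7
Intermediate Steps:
1/K = 1/(-2510016) = -1/2510016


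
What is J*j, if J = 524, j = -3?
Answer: -1572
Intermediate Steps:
J*j = 524*(-3) = -1572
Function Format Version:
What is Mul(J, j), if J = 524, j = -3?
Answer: -1572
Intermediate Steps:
Mul(J, j) = Mul(524, -3) = -1572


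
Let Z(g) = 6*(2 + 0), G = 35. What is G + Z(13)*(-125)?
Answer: -1465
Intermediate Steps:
Z(g) = 12 (Z(g) = 6*2 = 12)
G + Z(13)*(-125) = 35 + 12*(-125) = 35 - 1500 = -1465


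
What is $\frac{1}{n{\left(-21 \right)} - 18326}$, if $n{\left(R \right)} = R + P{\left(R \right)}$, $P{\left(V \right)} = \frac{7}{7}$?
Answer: $- \frac{1}{18346} \approx -5.4508 \cdot 10^{-5}$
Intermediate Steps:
$P{\left(V \right)} = 1$ ($P{\left(V \right)} = 7 \cdot \frac{1}{7} = 1$)
$n{\left(R \right)} = 1 + R$ ($n{\left(R \right)} = R + 1 = 1 + R$)
$\frac{1}{n{\left(-21 \right)} - 18326} = \frac{1}{\left(1 - 21\right) - 18326} = \frac{1}{-20 - 18326} = \frac{1}{-18346} = - \frac{1}{18346}$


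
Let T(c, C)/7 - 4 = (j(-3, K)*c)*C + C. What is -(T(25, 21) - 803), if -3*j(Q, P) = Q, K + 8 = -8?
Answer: -3047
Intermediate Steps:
K = -16 (K = -8 - 8 = -16)
j(Q, P) = -Q/3
T(c, C) = 28 + 7*C + 7*C*c (T(c, C) = 28 + 7*(((-⅓*(-3))*c)*C + C) = 28 + 7*((1*c)*C + C) = 28 + 7*(c*C + C) = 28 + 7*(C*c + C) = 28 + 7*(C + C*c) = 28 + (7*C + 7*C*c) = 28 + 7*C + 7*C*c)
-(T(25, 21) - 803) = -((28 + 7*21 + 7*21*25) - 803) = -((28 + 147 + 3675) - 803) = -(3850 - 803) = -1*3047 = -3047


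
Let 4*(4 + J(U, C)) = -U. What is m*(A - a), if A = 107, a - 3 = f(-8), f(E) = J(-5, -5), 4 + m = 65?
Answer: 26047/4 ≈ 6511.8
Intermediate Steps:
m = 61 (m = -4 + 65 = 61)
J(U, C) = -4 - U/4 (J(U, C) = -4 + (-U)/4 = -4 - U/4)
f(E) = -11/4 (f(E) = -4 - ¼*(-5) = -4 + 5/4 = -11/4)
a = ¼ (a = 3 - 11/4 = ¼ ≈ 0.25000)
m*(A - a) = 61*(107 - 1*¼) = 61*(107 - ¼) = 61*(427/4) = 26047/4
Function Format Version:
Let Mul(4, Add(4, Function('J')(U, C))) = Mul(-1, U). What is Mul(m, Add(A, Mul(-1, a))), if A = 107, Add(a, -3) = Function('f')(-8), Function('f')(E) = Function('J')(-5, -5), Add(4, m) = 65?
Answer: Rational(26047, 4) ≈ 6511.8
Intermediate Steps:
m = 61 (m = Add(-4, 65) = 61)
Function('J')(U, C) = Add(-4, Mul(Rational(-1, 4), U)) (Function('J')(U, C) = Add(-4, Mul(Rational(1, 4), Mul(-1, U))) = Add(-4, Mul(Rational(-1, 4), U)))
Function('f')(E) = Rational(-11, 4) (Function('f')(E) = Add(-4, Mul(Rational(-1, 4), -5)) = Add(-4, Rational(5, 4)) = Rational(-11, 4))
a = Rational(1, 4) (a = Add(3, Rational(-11, 4)) = Rational(1, 4) ≈ 0.25000)
Mul(m, Add(A, Mul(-1, a))) = Mul(61, Add(107, Mul(-1, Rational(1, 4)))) = Mul(61, Add(107, Rational(-1, 4))) = Mul(61, Rational(427, 4)) = Rational(26047, 4)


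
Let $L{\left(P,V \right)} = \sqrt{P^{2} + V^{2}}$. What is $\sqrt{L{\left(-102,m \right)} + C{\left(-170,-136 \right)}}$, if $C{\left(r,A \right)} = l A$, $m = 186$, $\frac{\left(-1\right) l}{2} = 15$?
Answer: $\sqrt{4080 + 150 \sqrt{2}} \approx 65.514$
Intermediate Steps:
$l = -30$ ($l = \left(-2\right) 15 = -30$)
$C{\left(r,A \right)} = - 30 A$
$\sqrt{L{\left(-102,m \right)} + C{\left(-170,-136 \right)}} = \sqrt{\sqrt{\left(-102\right)^{2} + 186^{2}} - -4080} = \sqrt{\sqrt{10404 + 34596} + 4080} = \sqrt{\sqrt{45000} + 4080} = \sqrt{150 \sqrt{2} + 4080} = \sqrt{4080 + 150 \sqrt{2}}$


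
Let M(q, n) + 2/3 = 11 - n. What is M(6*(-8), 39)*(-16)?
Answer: 1376/3 ≈ 458.67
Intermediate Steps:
M(q, n) = 31/3 - n (M(q, n) = -2/3 + (11 - n) = 31/3 - n)
M(6*(-8), 39)*(-16) = (31/3 - 1*39)*(-16) = (31/3 - 39)*(-16) = -86/3*(-16) = 1376/3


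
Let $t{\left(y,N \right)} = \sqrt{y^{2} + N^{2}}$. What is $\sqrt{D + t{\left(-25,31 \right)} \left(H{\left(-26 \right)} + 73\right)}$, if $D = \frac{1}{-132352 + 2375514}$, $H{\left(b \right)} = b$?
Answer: $\frac{\sqrt{2243162 + 236493460637468 \sqrt{1586}}}{2243162} \approx 43.264$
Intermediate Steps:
$t{\left(y,N \right)} = \sqrt{N^{2} + y^{2}}$
$D = \frac{1}{2243162} \approx 4.458 \cdot 10^{-7}$
$\sqrt{D + t{\left(-25,31 \right)} \left(H{\left(-26 \right)} + 73\right)} = \sqrt{\frac{1}{2243162} + \sqrt{31^{2} + \left(-25\right)^{2}} \left(-26 + 73\right)} = \sqrt{\frac{1}{2243162} + \sqrt{961 + 625} \cdot 47} = \sqrt{\frac{1}{2243162} + \sqrt{1586} \cdot 47} = \sqrt{\frac{1}{2243162} + 47 \sqrt{1586}}$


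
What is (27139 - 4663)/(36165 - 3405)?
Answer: 1873/2730 ≈ 0.68608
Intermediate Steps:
(27139 - 4663)/(36165 - 3405) = 22476/32760 = 22476*(1/32760) = 1873/2730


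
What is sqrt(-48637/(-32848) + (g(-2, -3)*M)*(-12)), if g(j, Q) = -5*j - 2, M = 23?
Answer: I*sqrt(148800920591)/8212 ≈ 46.974*I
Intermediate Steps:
g(j, Q) = -2 - 5*j
sqrt(-48637/(-32848) + (g(-2, -3)*M)*(-12)) = sqrt(-48637/(-32848) + ((-2 - 5*(-2))*23)*(-12)) = sqrt(-48637*(-1/32848) + ((-2 + 10)*23)*(-12)) = sqrt(48637/32848 + (8*23)*(-12)) = sqrt(48637/32848 + 184*(-12)) = sqrt(48637/32848 - 2208) = sqrt(-72479747/32848) = I*sqrt(148800920591)/8212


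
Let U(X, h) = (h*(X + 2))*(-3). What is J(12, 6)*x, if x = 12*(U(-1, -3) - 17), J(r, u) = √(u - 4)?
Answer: -96*√2 ≈ -135.76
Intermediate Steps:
J(r, u) = √(-4 + u)
U(X, h) = -3*h*(2 + X) (U(X, h) = (h*(2 + X))*(-3) = -3*h*(2 + X))
x = -96 (x = 12*(-3*(-3)*(2 - 1) - 17) = 12*(-3*(-3)*1 - 17) = 12*(9 - 17) = 12*(-8) = -96)
J(12, 6)*x = √(-4 + 6)*(-96) = √2*(-96) = -96*√2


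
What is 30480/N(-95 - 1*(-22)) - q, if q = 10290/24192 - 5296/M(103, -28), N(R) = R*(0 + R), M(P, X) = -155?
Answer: -13737207559/475773120 ≈ -28.873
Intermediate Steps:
N(R) = R² (N(R) = R*R = R²)
q = 3088471/89280 (q = 10290/24192 - 5296/(-155) = 10290*(1/24192) - 5296*(-1/155) = 245/576 + 5296/155 = 3088471/89280 ≈ 34.593)
30480/N(-95 - 1*(-22)) - q = 30480/((-95 - 1*(-22))²) - 1*3088471/89280 = 30480/((-95 + 22)²) - 3088471/89280 = 30480/((-73)²) - 3088471/89280 = 30480/5329 - 3088471/89280 = -13737207559/475773120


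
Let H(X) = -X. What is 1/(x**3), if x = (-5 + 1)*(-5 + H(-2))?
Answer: 1/1728 ≈ 0.00057870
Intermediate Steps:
x = 12 (x = (-5 + 1)*(-5 - 1*(-2)) = -4*(-5 + 2) = -4*(-3) = 12)
1/(x**3) = 1/(12**3) = 1/1728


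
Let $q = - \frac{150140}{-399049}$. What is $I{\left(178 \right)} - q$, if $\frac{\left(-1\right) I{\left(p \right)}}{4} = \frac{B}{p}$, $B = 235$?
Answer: $- \frac{200915490}{35515361} \approx -5.6571$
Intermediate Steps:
$q = \frac{150140}{399049}$ ($q = \left(-150140\right) \left(- \frac{1}{399049}\right) = \frac{150140}{399049} \approx 0.37624$)
$I{\left(p \right)} = - \frac{940}{p}$ ($I{\left(p \right)} = - 4 \frac{235}{p} = - \frac{940}{p}$)
$I{\left(178 \right)} - q = - \frac{940}{178} - \frac{150140}{399049} = \left(-940\right) \frac{1}{178} - \frac{150140}{399049} = - \frac{470}{89} - \frac{150140}{399049} = - \frac{200915490}{35515361}$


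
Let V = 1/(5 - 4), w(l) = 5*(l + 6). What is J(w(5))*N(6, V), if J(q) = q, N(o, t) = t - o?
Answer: -275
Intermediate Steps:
w(l) = 30 + 5*l (w(l) = 5*(6 + l) = 30 + 5*l)
V = 1 (V = 1/1 = 1)
J(w(5))*N(6, V) = (30 + 5*5)*(1 - 1*6) = (30 + 25)*(1 - 6) = 55*(-5) = -275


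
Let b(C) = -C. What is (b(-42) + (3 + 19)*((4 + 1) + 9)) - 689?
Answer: -339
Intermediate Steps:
(b(-42) + (3 + 19)*((4 + 1) + 9)) - 689 = (-1*(-42) + (3 + 19)*((4 + 1) + 9)) - 689 = (42 + 22*(5 + 9)) - 689 = (42 + 22*14) - 689 = (42 + 308) - 689 = 350 - 689 = -339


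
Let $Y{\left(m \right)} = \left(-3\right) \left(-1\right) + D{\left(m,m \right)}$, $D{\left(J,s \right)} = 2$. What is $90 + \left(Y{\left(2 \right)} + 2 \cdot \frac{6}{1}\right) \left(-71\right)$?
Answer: $-1117$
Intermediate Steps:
$Y{\left(m \right)} = 5$ ($Y{\left(m \right)} = \left(-3\right) \left(-1\right) + 2 = 3 + 2 = 5$)
$90 + \left(Y{\left(2 \right)} + 2 \cdot \frac{6}{1}\right) \left(-71\right) = 90 + \left(5 + 2 \cdot \frac{6}{1}\right) \left(-71\right) = 90 + \left(5 + 2 \cdot 6 \cdot 1\right) \left(-71\right) = 90 + \left(5 + 2 \cdot 6\right) \left(-71\right) = 90 + \left(5 + 12\right) \left(-71\right) = 90 + 17 \left(-71\right) = 90 - 1207 = -1117$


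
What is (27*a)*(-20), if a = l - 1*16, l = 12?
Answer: 2160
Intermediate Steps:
a = -4 (a = 12 - 1*16 = 12 - 16 = -4)
(27*a)*(-20) = (27*(-4))*(-20) = -108*(-20) = 2160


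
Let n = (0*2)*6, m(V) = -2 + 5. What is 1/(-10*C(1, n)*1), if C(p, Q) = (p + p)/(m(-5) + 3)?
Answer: -3/10 ≈ -0.30000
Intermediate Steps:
m(V) = 3
n = 0 (n = 0*6 = 0)
C(p, Q) = p/3 (C(p, Q) = (p + p)/(3 + 3) = (2*p)/6 = (2*p)*(⅙) = p/3)
1/(-10*C(1, n)*1) = 1/(-10/3*1) = 1/(-10/3) = -3/10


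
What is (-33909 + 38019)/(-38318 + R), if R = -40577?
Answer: -822/15779 ≈ -0.052095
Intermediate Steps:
(-33909 + 38019)/(-38318 + R) = (-33909 + 38019)/(-38318 - 40577) = 4110/(-78895) = 4110*(-1/78895) = -822/15779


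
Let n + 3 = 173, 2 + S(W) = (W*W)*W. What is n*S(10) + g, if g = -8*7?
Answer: 169604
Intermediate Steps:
S(W) = -2 + W³ (S(W) = -2 + (W*W)*W = -2 + W²*W = -2 + W³)
n = 170 (n = -3 + 173 = 170)
g = -56
n*S(10) + g = 170*(-2 + 10³) - 56 = 170*(-2 + 1000) - 56 = 170*998 - 56 = 169660 - 56 = 169604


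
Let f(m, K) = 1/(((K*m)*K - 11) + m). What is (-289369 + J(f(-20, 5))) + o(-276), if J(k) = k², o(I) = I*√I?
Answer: -81590772608/281961 - 552*I*√69 ≈ -2.8937e+5 - 4585.3*I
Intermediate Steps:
o(I) = I^(3/2)
f(m, K) = 1/(-11 + m + m*K²) (f(m, K) = 1/((m*K² - 11) + m) = 1/((-11 + m*K²) + m) = 1/(-11 + m + m*K²))
(-289369 + J(f(-20, 5))) + o(-276) = (-289369 + (1/(-11 - 20 - 20*5²))²) + (-276)^(3/2) = (-289369 + (1/(-11 - 20 - 20*25))²) - 552*I*√69 = (-289369 + (1/(-11 - 20 - 500))²) - 552*I*√69 = (-289369 + (1/(-531))²) - 552*I*√69 = (-289369 + (-1/531)²) - 552*I*√69 = (-289369 + 1/281961) - 552*I*√69 = -81590772608/281961 - 552*I*√69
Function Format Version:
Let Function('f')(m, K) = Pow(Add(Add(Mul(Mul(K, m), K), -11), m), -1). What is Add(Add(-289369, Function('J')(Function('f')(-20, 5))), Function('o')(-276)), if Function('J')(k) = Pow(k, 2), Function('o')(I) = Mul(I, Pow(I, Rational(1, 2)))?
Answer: Add(Rational(-81590772608, 281961), Mul(-552, I, Pow(69, Rational(1, 2)))) ≈ Add(-2.8937e+5, Mul(-4585.3, I))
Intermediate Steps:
Function('o')(I) = Pow(I, Rational(3, 2))
Function('f')(m, K) = Pow(Add(-11, m, Mul(m, Pow(K, 2))), -1) (Function('f')(m, K) = Pow(Add(Add(Mul(m, Pow(K, 2)), -11), m), -1) = Pow(Add(Add(-11, Mul(m, Pow(K, 2))), m), -1) = Pow(Add(-11, m, Mul(m, Pow(K, 2))), -1))
Add(Add(-289369, Function('J')(Function('f')(-20, 5))), Function('o')(-276)) = Add(Add(-289369, Pow(Pow(Add(-11, -20, Mul(-20, Pow(5, 2))), -1), 2)), Pow(-276, Rational(3, 2))) = Add(Add(-289369, Pow(Pow(Add(-11, -20, Mul(-20, 25)), -1), 2)), Mul(-552, I, Pow(69, Rational(1, 2)))) = Add(Add(-289369, Pow(Pow(Add(-11, -20, -500), -1), 2)), Mul(-552, I, Pow(69, Rational(1, 2)))) = Add(Add(-289369, Pow(Pow(-531, -1), 2)), Mul(-552, I, Pow(69, Rational(1, 2)))) = Add(Add(-289369, Pow(Rational(-1, 531), 2)), Mul(-552, I, Pow(69, Rational(1, 2)))) = Add(Add(-289369, Rational(1, 281961)), Mul(-552, I, Pow(69, Rational(1, 2)))) = Add(Rational(-81590772608, 281961), Mul(-552, I, Pow(69, Rational(1, 2))))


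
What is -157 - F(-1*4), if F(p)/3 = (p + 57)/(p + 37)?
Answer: -1780/11 ≈ -161.82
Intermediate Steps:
F(p) = 3*(57 + p)/(37 + p) (F(p) = 3*((p + 57)/(p + 37)) = 3*((57 + p)/(37 + p)) = 3*(57 + p)/(37 + p))
-157 - F(-1*4) = -157 - 3*(57 - 1*4)/(37 - 1*4) = -157 - 3*(57 - 4)/(37 - 4) = -157 - 3*53/33 = -157 - 1*53/11 = -157 - 53/11 = -1780/11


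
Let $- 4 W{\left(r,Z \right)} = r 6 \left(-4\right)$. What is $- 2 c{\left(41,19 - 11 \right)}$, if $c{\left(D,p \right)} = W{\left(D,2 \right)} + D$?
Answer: $-574$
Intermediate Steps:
$W{\left(r,Z \right)} = 6 r$ ($W{\left(r,Z \right)} = - \frac{r 6 \left(-4\right)}{4} = - \frac{6 r \left(-4\right)}{4} = - \frac{\left(-24\right) r}{4} = 6 r$)
$c{\left(D,p \right)} = 7 D$ ($c{\left(D,p \right)} = 6 D + D = 7 D$)
$- 2 c{\left(41,19 - 11 \right)} = - 2 \cdot 7 \cdot 41 = \left(-2\right) 287 = -574$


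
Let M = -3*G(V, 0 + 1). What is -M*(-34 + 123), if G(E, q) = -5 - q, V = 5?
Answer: -1602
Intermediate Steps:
M = 18 (M = -3*(-5 - (0 + 1)) = -3*(-5 - 1*1) = -3*(-5 - 1) = -3*(-6) = 18)
-M*(-34 + 123) = -18*(-34 + 123) = -18*89 = -1*1602 = -1602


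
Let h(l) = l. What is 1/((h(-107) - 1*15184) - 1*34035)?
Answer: -1/49326 ≈ -2.0273e-5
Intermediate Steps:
1/((h(-107) - 1*15184) - 1*34035) = 1/((-107 - 1*15184) - 1*34035) = 1/((-107 - 15184) - 34035) = 1/(-15291 - 34035) = 1/(-49326) = -1/49326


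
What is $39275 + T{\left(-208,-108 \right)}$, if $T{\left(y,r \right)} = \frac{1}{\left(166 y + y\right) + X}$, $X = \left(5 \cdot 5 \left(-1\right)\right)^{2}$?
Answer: $\frac{1339709524}{34111} \approx 39275.0$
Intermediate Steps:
$X = 625$ ($X = \left(25 \left(-1\right)\right)^{2} = \left(-25\right)^{2} = 625$)
$T{\left(y,r \right)} = \frac{1}{625 + 167 y}$ ($T{\left(y,r \right)} = \frac{1}{\left(166 y + y\right) + 625} = \frac{1}{167 y + 625} = \frac{1}{625 + 167 y}$)
$39275 + T{\left(-208,-108 \right)} = 39275 + \frac{1}{625 + 167 \left(-208\right)} = 39275 + \frac{1}{625 - 34736} = 39275 + \frac{1}{-34111} = 39275 - \frac{1}{34111} = \frac{1339709524}{34111}$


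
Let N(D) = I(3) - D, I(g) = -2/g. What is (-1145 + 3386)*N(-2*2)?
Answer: 7470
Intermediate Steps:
N(D) = -⅔ - D (N(D) = -2/3 - D = -2*⅓ - D = -⅔ - D)
(-1145 + 3386)*N(-2*2) = (-1145 + 3386)*(-⅔ - (-2)*2) = 2241*(-⅔ - 1*(-4)) = 2241*(-⅔ + 4) = 2241*(10/3) = 7470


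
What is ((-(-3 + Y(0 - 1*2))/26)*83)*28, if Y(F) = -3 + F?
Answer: 9296/13 ≈ 715.08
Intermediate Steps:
((-(-3 + Y(0 - 1*2))/26)*83)*28 = ((-(-3 + (-3 + (0 - 1*2)))/26)*83)*28 = ((-(-3 + (-3 + (0 - 2)))*(1/26))*83)*28 = ((-(-3 + (-3 - 2))*(1/26))*83)*28 = ((-(-3 - 5)*(1/26))*83)*28 = ((-1*(-8)*(1/26))*83)*28 = ((8*(1/26))*83)*28 = ((4/13)*83)*28 = (332/13)*28 = 9296/13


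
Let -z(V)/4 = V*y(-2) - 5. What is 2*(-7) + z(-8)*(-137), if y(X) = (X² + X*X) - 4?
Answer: -20290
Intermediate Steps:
y(X) = -4 + 2*X² (y(X) = (X² + X²) - 4 = 2*X² - 4 = -4 + 2*X²)
z(V) = 20 - 16*V (z(V) = -4*(V*(-4 + 2*(-2)²) - 5) = -4*(V*(-4 + 2*4) - 5) = -4*(V*(-4 + 8) - 5) = -4*(V*4 - 5) = -4*(4*V - 5) = -4*(-5 + 4*V) = 20 - 16*V)
2*(-7) + z(-8)*(-137) = 2*(-7) + (20 - 16*(-8))*(-137) = -14 + (20 + 128)*(-137) = -14 + 148*(-137) = -14 - 20276 = -20290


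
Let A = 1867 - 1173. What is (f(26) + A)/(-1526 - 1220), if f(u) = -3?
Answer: -691/2746 ≈ -0.25164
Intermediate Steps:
A = 694
(f(26) + A)/(-1526 - 1220) = (-3 + 694)/(-1526 - 1220) = 691/(-2746) = 691*(-1/2746) = -691/2746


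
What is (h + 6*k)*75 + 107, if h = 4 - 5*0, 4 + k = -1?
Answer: -1843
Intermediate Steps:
k = -5 (k = -4 - 1 = -5)
h = 4 (h = 4 + 0 = 4)
(h + 6*k)*75 + 107 = (4 + 6*(-5))*75 + 107 = (4 - 30)*75 + 107 = -26*75 + 107 = -1950 + 107 = -1843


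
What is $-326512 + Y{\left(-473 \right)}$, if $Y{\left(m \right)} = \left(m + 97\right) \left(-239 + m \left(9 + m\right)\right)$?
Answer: $-82758120$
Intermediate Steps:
$Y{\left(m \right)} = \left(-239 + m \left(9 + m\right)\right) \left(97 + m\right)$ ($Y{\left(m \right)} = \left(97 + m\right) \left(-239 + m \left(9 + m\right)\right) = \left(-239 + m \left(9 + m\right)\right) \left(97 + m\right)$)
$-326512 + Y{\left(-473 \right)} = -326512 + \left(-23183 + \left(-473\right)^{3} + 106 \left(-473\right)^{2} + 634 \left(-473\right)\right) = -326512 - 82431608 = -82758120$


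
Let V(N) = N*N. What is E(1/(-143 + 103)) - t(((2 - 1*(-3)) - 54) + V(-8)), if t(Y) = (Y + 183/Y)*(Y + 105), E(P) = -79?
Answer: -3343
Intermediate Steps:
V(N) = N²
t(Y) = (105 + Y)*(Y + 183/Y) (t(Y) = (Y + 183/Y)*(105 + Y) = (105 + Y)*(Y + 183/Y))
E(1/(-143 + 103)) - t(((2 - 1*(-3)) - 54) + V(-8)) = -79 - (183 + (((2 - 1*(-3)) - 54) + (-8)²)² + 105*(((2 - 1*(-3)) - 54) + (-8)²) + 19215/(((2 - 1*(-3)) - 54) + (-8)²)) = -79 - (183 + (((2 + 3) - 54) + 64)² + 105*(((2 + 3) - 54) + 64) + 19215/(((2 + 3) - 54) + 64)) = -79 - (183 + ((5 - 54) + 64)² + 105*((5 - 54) + 64) + 19215/((5 - 54) + 64)) = -79 - (183 + (-49 + 64)² + 105*(-49 + 64) + 19215/(-49 + 64)) = -79 - (183 + 15² + 105*15 + 19215/15) = -79 - (183 + 225 + 1575 + 19215*(1/15)) = -79 - (183 + 225 + 1575 + 1281) = -79 - 1*3264 = -79 - 3264 = -3343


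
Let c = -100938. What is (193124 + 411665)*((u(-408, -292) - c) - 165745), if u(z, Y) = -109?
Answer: -39260482724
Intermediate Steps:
(193124 + 411665)*((u(-408, -292) - c) - 165745) = (193124 + 411665)*((-109 - 1*(-100938)) - 165745) = 604789*((-109 + 100938) - 165745) = 604789*(100829 - 165745) = 604789*(-64916) = -39260482724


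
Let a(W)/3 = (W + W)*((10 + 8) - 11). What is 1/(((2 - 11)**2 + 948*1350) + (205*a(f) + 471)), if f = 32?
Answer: 1/1555872 ≈ 6.4273e-7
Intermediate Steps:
a(W) = 42*W (a(W) = 3*((W + W)*((10 + 8) - 11)) = 3*((2*W)*(18 - 11)) = 3*((2*W)*7) = 3*(14*W) = 42*W)
1/(((2 - 11)**2 + 948*1350) + (205*a(f) + 471)) = 1/(((2 - 11)**2 + 948*1350) + (205*(42*32) + 471)) = 1/(((-9)**2 + 1279800) + (205*1344 + 471)) = 1/((81 + 1279800) + (275520 + 471)) = 1/(1279881 + 275991) = 1/1555872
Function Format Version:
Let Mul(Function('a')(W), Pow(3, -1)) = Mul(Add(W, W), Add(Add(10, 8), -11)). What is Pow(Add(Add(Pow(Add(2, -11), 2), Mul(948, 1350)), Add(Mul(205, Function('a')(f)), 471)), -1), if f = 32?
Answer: Rational(1, 1555872) ≈ 6.4273e-7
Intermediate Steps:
Function('a')(W) = Mul(42, W) (Function('a')(W) = Mul(3, Mul(Add(W, W), Add(Add(10, 8), -11))) = Mul(3, Mul(Mul(2, W), Add(18, -11))) = Mul(3, Mul(Mul(2, W), 7)) = Mul(3, Mul(14, W)) = Mul(42, W))
Pow(Add(Add(Pow(Add(2, -11), 2), Mul(948, 1350)), Add(Mul(205, Function('a')(f)), 471)), -1) = Pow(Add(Add(Pow(Add(2, -11), 2), Mul(948, 1350)), Add(Mul(205, Mul(42, 32)), 471)), -1) = Pow(Add(Add(Pow(-9, 2), 1279800), Add(Mul(205, 1344), 471)), -1) = Pow(Add(Add(81, 1279800), Add(275520, 471)), -1) = Pow(Add(1279881, 275991), -1) = Pow(1555872, -1) = Rational(1, 1555872)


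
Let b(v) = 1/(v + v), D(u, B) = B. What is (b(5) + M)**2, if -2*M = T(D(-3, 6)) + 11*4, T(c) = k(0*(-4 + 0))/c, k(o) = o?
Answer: 47961/100 ≈ 479.61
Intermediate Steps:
b(v) = 1/(2*v)
T(c) = 0 (T(c) = (0*(-4 + 0))/c = (0*(-4))/c = 0/c = 0)
M = -22 (M = -(0 + 11*4)/2 = -(0 + 44)/2 = -1/2*44 = -22)
(b(5) + M)**2 = ((1/2)/5 - 22)**2 = ((1/2)*(1/5) - 22)**2 = (1/10 - 22)**2 = (-219/10)**2 = 47961/100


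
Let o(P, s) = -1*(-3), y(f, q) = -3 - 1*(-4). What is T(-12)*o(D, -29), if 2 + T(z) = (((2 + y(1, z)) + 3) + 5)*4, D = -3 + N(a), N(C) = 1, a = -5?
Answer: 126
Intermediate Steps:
y(f, q) = 1 (y(f, q) = -3 + 4 = 1)
D = -2 (D = -3 + 1 = -2)
o(P, s) = 3
T(z) = 42 (T(z) = -2 + (((2 + 1) + 3) + 5)*4 = -2 + ((3 + 3) + 5)*4 = -2 + (6 + 5)*4 = -2 + 11*4 = -2 + 44 = 42)
T(-12)*o(D, -29) = 42*3 = 126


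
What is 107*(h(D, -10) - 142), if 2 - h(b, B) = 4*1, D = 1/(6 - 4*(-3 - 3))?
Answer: -15408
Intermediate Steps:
D = 1/30 (D = 1/(6 - 4*(-6)) = 1/(6 + 24) = 1/30 ≈ 0.033333)
h(b, B) = -2 (h(b, B) = 2 - 4 = -2)
107*(h(D, -10) - 142) = 107*(-2 - 142) = 107*(-144) = -15408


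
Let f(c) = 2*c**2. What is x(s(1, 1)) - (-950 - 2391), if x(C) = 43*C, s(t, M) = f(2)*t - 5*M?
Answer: 3470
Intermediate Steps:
s(t, M) = -5*M + 8*t (s(t, M) = (2*2**2)*t - 5*M = (2*4)*t - 5*M = 8*t - 5*M = -5*M + 8*t)
x(s(1, 1)) - (-950 - 2391) = 43*(-5*1 + 8*1) - (-950 - 2391) = 43*(-5 + 8) - 1*(-3341) = 43*3 + 3341 = 129 + 3341 = 3470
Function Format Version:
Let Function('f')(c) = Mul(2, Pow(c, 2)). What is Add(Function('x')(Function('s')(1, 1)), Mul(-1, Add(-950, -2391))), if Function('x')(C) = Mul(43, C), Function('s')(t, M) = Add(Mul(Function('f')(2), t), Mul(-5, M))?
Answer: 3470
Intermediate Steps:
Function('s')(t, M) = Add(Mul(-5, M), Mul(8, t)) (Function('s')(t, M) = Add(Mul(Mul(2, Pow(2, 2)), t), Mul(-5, M)) = Add(Mul(Mul(2, 4), t), Mul(-5, M)) = Add(Mul(8, t), Mul(-5, M)) = Add(Mul(-5, M), Mul(8, t)))
Add(Function('x')(Function('s')(1, 1)), Mul(-1, Add(-950, -2391))) = Add(Mul(43, Add(Mul(-5, 1), Mul(8, 1))), Mul(-1, Add(-950, -2391))) = Add(Mul(43, Add(-5, 8)), Mul(-1, -3341)) = Add(Mul(43, 3), 3341) = Add(129, 3341) = 3470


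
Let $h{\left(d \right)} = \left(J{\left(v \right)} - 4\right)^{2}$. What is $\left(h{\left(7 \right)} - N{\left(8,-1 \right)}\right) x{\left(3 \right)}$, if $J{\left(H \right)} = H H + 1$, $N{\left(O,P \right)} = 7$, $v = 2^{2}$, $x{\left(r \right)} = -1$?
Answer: $-162$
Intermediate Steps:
$v = 4$
$J{\left(H \right)} = 1 + H^{2}$ ($J{\left(H \right)} = H^{2} + 1 = 1 + H^{2}$)
$h{\left(d \right)} = 169$ ($h{\left(d \right)} = \left(\left(1 + 4^{2}\right) - 4\right)^{2} = \left(\left(1 + 16\right) - 4\right)^{2} = \left(17 - 4\right)^{2} = 13^{2} = 169$)
$\left(h{\left(7 \right)} - N{\left(8,-1 \right)}\right) x{\left(3 \right)} = \left(169 - 7\right) \left(-1\right) = 162 \left(-1\right) = -162$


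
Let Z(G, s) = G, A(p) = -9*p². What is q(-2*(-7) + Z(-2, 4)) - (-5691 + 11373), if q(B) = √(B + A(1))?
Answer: -5682 + √3 ≈ -5680.3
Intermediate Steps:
q(B) = √(-9 + B) (q(B) = √(B - 9*1²) = √(B - 9*1) = √(B - 9) = √(-9 + B))
q(-2*(-7) + Z(-2, 4)) - (-5691 + 11373) = √(-9 + (-2*(-7) - 2)) - (-5691 + 11373) = √(-9 + (14 - 2)) - 1*5682 = √(-9 + 12) - 5682 = √3 - 5682 = -5682 + √3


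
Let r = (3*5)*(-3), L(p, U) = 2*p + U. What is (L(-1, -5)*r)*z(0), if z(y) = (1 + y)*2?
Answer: 630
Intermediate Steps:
L(p, U) = U + 2*p
z(y) = 2 + 2*y
r = -45 (r = 15*(-3) = -45)
(L(-1, -5)*r)*z(0) = ((-5 + 2*(-1))*(-45))*(2 + 2*0) = ((-5 - 2)*(-45))*(2 + 0) = -7*(-45)*2 = 315*2 = 630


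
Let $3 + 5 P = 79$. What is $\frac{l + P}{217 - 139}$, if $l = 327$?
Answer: $\frac{1711}{390} \approx 4.3872$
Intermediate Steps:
$P = \frac{76}{5}$ ($P = - \frac{3}{5} + \frac{1}{5} \cdot 79 = - \frac{3}{5} + \frac{79}{5} = \frac{76}{5} \approx 15.2$)
$\frac{l + P}{217 - 139} = \frac{327 + \frac{76}{5}}{217 - 139} = \frac{1711}{5 \cdot 78} = \frac{1711}{5} \cdot \frac{1}{78} = \frac{1711}{390}$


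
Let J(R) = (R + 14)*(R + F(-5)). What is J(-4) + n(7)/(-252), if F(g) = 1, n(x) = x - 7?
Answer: -30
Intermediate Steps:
n(x) = -7 + x
J(R) = (1 + R)*(14 + R) (J(R) = (R + 14)*(R + 1) = (14 + R)*(1 + R) = (1 + R)*(14 + R))
J(-4) + n(7)/(-252) = (14 + (-4)**2 + 15*(-4)) + (-7 + 7)/(-252) = (14 + 16 - 60) - 1/252*0 = -30 + 0 = -30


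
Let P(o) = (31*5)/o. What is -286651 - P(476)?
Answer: -136446031/476 ≈ -2.8665e+5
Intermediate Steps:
P(o) = 155/o
-286651 - P(476) = -286651 - 155/476 = -136446031/476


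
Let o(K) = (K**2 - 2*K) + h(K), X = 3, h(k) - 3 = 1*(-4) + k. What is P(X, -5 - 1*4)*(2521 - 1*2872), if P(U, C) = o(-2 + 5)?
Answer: -1755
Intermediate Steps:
h(k) = -1 + k (h(k) = 3 + (1*(-4) + k) = 3 + (-4 + k) = -1 + k)
o(K) = -1 + K**2 - K (o(K) = (K**2 - 2*K) + (-1 + K) = -1 + K**2 - K)
P(U, C) = 5 (P(U, C) = -1 + (-2 + 5)**2 - (-2 + 5) = -1 + 3**2 - 1*3 = -1 + 9 - 3 = 5)
P(X, -5 - 1*4)*(2521 - 1*2872) = 5*(2521 - 1*2872) = 5*(2521 - 2872) = 5*(-351) = -1755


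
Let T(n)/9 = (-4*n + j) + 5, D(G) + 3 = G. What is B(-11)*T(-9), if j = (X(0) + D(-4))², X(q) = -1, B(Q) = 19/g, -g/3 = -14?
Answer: 855/2 ≈ 427.50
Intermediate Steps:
g = 42 (g = -3*(-14) = 42)
B(Q) = 19/42
D(G) = -3 + G
j = 64 (j = (-1 + (-3 - 4))² = (-1 - 7)² = (-8)² = 64)
T(n) = 621 - 36*n (T(n) = 9*((-4*n + 64) + 5) = 9*((64 - 4*n) + 5) = 9*(69 - 4*n) = 621 - 36*n)
B(-11)*T(-9) = 19*(621 - 36*(-9))/42 = 19*(621 + 324)/42 = (19/42)*945 = 855/2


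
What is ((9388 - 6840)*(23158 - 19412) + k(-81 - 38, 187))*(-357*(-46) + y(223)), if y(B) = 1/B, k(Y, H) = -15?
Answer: 34954053258851/223 ≈ 1.5674e+11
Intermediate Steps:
((9388 - 6840)*(23158 - 19412) + k(-81 - 38, 187))*(-357*(-46) + y(223)) = ((9388 - 6840)*(23158 - 19412) - 15)*(-357*(-46) + 1/223) = (2548*3746 - 15)*(16422 + 1/223) = (9544808 - 15)*(3662107/223) = 9544793*(3662107/223) = 34954053258851/223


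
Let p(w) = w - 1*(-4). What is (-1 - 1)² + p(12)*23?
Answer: 372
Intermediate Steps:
p(w) = 4 + w (p(w) = w + 4 = 4 + w)
(-1 - 1)² + p(12)*23 = (-1 - 1)² + (4 + 12)*23 = (-2)² + 16*23 = 4 + 368 = 372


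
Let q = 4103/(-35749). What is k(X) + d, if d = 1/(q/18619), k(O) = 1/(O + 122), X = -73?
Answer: -32614916816/201047 ≈ -1.6223e+5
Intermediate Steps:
q = -4103/35749 (q = 4103*(-1/35749) = -4103/35749 ≈ -0.11477)
k(O) = 1/(122 + O)
d = -665610631/4103 (d = 1/(-4103/35749/18619) = 1/(-4103/35749*1/18619) = 1/(-4103/665610631) = -665610631/4103 ≈ -1.6223e+5)
k(X) + d = 1/(122 - 73) - 665610631/4103 = 1/49 - 665610631/4103 = -32614916816/201047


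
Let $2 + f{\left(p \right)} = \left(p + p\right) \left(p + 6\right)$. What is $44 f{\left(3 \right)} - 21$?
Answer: $2267$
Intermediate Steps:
$f{\left(p \right)} = -2 + 2 p \left(6 + p\right)$ ($f{\left(p \right)} = -2 + \left(p + p\right) \left(p + 6\right) = -2 + 2 p \left(6 + p\right)$)
$44 f{\left(3 \right)} - 21 = 44 \left(-2 + 2 \cdot 3^{2} + 12 \cdot 3\right) - 21 = 44 \left(-2 + 2 \cdot 9 + 36\right) - 21 = 44 \left(-2 + 18 + 36\right) - 21 = 44 \cdot 52 - 21 = 2288 - 21 = 2267$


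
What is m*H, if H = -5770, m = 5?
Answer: -28850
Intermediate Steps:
m*H = 5*(-5770) = -28850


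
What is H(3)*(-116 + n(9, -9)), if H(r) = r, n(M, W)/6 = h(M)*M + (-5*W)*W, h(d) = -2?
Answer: -7962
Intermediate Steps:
n(M, W) = -30*W² - 12*M (n(M, W) = 6*(-2*M + (-5*W)*W) = 6*(-2*M - 5*W²) = 6*(-5*W² - 2*M) = -30*W² - 12*M)
H(3)*(-116 + n(9, -9)) = 3*(-116 + (-30*(-9)² - 12*9)) = 3*(-116 + (-30*81 - 108)) = 3*(-116 + (-2430 - 108)) = 3*(-116 - 2538) = 3*(-2654) = -7962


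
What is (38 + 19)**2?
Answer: 3249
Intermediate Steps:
(38 + 19)**2 = 57**2 = 3249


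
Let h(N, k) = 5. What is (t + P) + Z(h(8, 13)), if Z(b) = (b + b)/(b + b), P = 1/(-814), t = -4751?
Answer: -3866501/814 ≈ -4750.0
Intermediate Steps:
P = -1/814 ≈ -0.0012285
Z(b) = 1 (Z(b) = (2*b)/((2*b)) = (2*b)*(1/(2*b)) = 1)
(t + P) + Z(h(8, 13)) = (-4751 - 1/814) + 1 = -3867315/814 + 1 = -3866501/814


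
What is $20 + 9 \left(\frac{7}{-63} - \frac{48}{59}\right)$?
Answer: $\frac{689}{59} \approx 11.678$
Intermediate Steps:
$20 + 9 \left(\frac{7}{-63} - \frac{48}{59}\right) = 20 + 9 \left(7 \left(- \frac{1}{63}\right) - \frac{48}{59}\right) = 20 + 9 \left(- \frac{1}{9} - \frac{48}{59}\right) = 20 + 9 \left(- \frac{491}{531}\right) = 20 - \frac{491}{59} = \frac{689}{59}$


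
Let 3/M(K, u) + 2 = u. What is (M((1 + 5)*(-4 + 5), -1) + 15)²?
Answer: 196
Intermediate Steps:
M(K, u) = 3/(-2 + u)
(M((1 + 5)*(-4 + 5), -1) + 15)² = (3/(-2 - 1) + 15)² = (3/(-3) + 15)² = (3*(-⅓) + 15)² = (-1 + 15)² = 14² = 196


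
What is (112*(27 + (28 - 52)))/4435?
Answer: 336/4435 ≈ 0.075761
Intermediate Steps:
(112*(27 + (28 - 52)))/4435 = (112*(27 - 24))*(1/4435) = (112*3)*(1/4435) = 336*(1/4435) = 336/4435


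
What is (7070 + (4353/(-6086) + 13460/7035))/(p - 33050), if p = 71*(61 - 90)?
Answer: -60550682981/300638437218 ≈ -0.20141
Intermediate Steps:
p = -2059 (p = 71*(-29) = -2059)
(7070 + (4353/(-6086) + 13460/7035))/(p - 33050) = (7070 + (4353/(-6086) + 13460/7035))/(-2059 - 33050) = (7070 + (4353*(-1/6086) + 13460*(1/7035)))/(-35109) = (7070 + (-4353/6086 + 2692/1407))*(-1/35109) = (7070 + 10258841/8563002)*(-1/35109) = (60550682981/8563002)*(-1/35109) = -60550682981/300638437218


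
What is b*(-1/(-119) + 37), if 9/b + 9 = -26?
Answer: -39636/4165 ≈ -9.5164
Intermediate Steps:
b = -9/35 (b = 9/(-9 - 26) = 9/(-35) = 9*(-1/35) = -9/35 ≈ -0.25714)
b*(-1/(-119) + 37) = -9*(-1/(-119) + 37)/35 = -9*(-1*(-1/119) + 37)/35 = -9*(1/119 + 37)/35 = -9/35*4404/119 = -39636/4165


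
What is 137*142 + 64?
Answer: 19518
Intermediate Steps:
137*142 + 64 = 19454 + 64 = 19518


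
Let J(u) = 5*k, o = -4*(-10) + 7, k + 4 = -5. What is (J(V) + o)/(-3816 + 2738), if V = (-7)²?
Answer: -1/539 ≈ -0.0018553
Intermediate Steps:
k = -9 (k = -4 - 5 = -9)
V = 49
o = 47 (o = 40 + 7 = 47)
J(u) = -45 (J(u) = 5*(-9) = -45)
(J(V) + o)/(-3816 + 2738) = (-45 + 47)/(-3816 + 2738) = 2/(-1078) = 2*(-1/1078) = -1/539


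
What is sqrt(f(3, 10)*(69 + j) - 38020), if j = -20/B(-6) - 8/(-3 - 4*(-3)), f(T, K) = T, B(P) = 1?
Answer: 37*I*sqrt(249)/3 ≈ 194.62*I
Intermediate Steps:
j = -188/9 (j = -20/1 - 8/(-3 - 4*(-3)) = -20*1 - 8/(-3 + 12) = -20 - 8/9 = -188/9 ≈ -20.889)
sqrt(f(3, 10)*(69 + j) - 38020) = sqrt(3*(69 - 188/9) - 38020) = sqrt(3*(433/9) - 38020) = sqrt(433/3 - 38020) = sqrt(-113627/3) = 37*I*sqrt(249)/3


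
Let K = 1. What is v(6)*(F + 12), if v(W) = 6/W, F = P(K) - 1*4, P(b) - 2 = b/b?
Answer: 11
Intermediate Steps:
P(b) = 3 (P(b) = 2 + b/b = 2 + 1 = 3)
F = -1 (F = 3 - 1*4 = 3 - 4 = -1)
v(6)*(F + 12) = (6/6)*(-1 + 12) = (6*(⅙))*11 = 1*11 = 11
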